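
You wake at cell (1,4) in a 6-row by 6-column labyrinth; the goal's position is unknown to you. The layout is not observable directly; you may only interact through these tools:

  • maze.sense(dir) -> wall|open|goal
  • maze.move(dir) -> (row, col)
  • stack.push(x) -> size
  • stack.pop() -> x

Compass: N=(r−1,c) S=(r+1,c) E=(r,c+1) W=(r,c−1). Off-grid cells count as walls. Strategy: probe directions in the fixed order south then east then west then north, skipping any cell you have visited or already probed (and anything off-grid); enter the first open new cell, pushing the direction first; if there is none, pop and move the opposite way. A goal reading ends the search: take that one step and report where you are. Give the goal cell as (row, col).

Do: sense[dir='south']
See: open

Do: push[x='south']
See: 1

Do: move[dir='south']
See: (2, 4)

Do: sense[dir='south']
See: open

Do: push[x='south']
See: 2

Do: move[dir='south']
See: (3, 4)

Do: sense[dir='south']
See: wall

Do: sense[dir='east']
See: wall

Do: sense[dir='west']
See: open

Do: push[x='west']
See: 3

Do: move[dir='west']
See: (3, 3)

Do: sense[dir='south']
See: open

Do: push[x='south']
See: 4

Do: move[dir='south']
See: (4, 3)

Do: sense[dir='south']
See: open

Do: push[x='south']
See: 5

Do: move[dir='south']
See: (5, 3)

Do: sense[dir='east']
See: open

Do: push[x='east']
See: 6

Do: move[dir='east']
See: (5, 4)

Do: sense[dir='east']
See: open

Do: push[x='east']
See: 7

Do: move[dir='east']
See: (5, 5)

Do: sense[dir='north']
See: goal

Do: move[dir='north']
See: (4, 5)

Answer: (4, 5)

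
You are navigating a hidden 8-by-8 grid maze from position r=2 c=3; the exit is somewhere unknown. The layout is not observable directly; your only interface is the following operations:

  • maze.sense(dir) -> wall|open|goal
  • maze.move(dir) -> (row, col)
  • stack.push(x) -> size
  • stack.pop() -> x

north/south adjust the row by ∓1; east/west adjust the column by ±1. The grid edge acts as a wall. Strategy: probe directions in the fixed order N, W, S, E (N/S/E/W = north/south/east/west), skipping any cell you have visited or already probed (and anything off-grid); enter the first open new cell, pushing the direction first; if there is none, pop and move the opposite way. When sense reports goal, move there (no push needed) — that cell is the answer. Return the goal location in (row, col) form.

·→ sense(dir='north')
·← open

·→ push(x='north')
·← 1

·→ move(dir='north')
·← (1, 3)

·→ sense(dir='north')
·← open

·→ push(x='north')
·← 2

·→ move(dir='north')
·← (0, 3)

·→ sense(dir='west')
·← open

·→ push(x='west')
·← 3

·→ move(dir='west')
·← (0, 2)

·→ sense(dir='west')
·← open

·→ push(x='west')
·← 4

·→ move(dir='west')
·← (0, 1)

·→ sense(dir='west')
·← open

·→ push(x='west')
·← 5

·→ move(dir='west')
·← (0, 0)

·→ sense(dir='south')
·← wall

·→ pop()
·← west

·→ move(dir='east')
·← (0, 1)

·→ sense(dir='south')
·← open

·→ push(x='south')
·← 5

·→ move(dir='south')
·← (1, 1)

·→ sense(dir='south')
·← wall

·→ sense(dir='east')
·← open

·→ push(x='east')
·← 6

·→ move(dir='east')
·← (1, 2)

·→ sense(dir='south')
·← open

·→ push(x='south')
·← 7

·→ move(dir='south')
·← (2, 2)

·→ sense(dir='south')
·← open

·→ push(x='south')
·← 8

·→ move(dir='south')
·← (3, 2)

·→ sense(dir='west')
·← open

·→ push(x='west')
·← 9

·→ move(dir='west')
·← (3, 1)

·→ sense(dir='west')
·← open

·→ push(x='west')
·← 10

·→ move(dir='west')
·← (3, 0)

·→ sense(dir='north')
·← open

·→ push(x='north')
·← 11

·→ move(dir='north')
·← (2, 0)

·→ pop()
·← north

·→ move(dir='south')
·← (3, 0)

·→ sense(dir='south')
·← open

·→ push(x='south')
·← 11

·→ move(dir='south')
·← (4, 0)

·→ sense(dir='south')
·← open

·→ push(x='south')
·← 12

·→ move(dir='south')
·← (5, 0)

·→ sense(dir='south')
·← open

·→ push(x='south')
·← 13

·→ move(dir='south')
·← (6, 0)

·→ sense(dir='south')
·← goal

·→ move(dir='south')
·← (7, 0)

Answer: (7, 0)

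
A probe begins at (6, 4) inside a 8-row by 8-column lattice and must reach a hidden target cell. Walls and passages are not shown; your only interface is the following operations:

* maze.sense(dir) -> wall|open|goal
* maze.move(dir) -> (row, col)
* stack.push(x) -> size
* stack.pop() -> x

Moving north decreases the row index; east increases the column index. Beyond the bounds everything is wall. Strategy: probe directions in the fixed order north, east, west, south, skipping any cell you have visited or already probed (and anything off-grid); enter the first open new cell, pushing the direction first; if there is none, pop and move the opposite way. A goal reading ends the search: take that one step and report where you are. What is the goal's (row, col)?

# 1. maze.sense(dir→north) ~> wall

# 2. maze.sense(dir→east) ~> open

# 3. stack.push(x→east) ~> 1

# 4. maze.move(dir→east) ~> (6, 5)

# 5. maze.sense(dir→north) ~> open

# 6. stack.push(x→north) ~> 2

# 7. maze.move(dir→north) ~> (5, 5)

# 8. maze.sense(dir→north) ~> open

# 9. stack.push(x→north) ~> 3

# 10. maze.move(dir→north) ~> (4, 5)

# 11. maze.sense(dir→north) ~> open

# 12. stack.push(x→north) ~> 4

# 13. maze.move(dir→north) ~> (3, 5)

# 14. maze.sense(dir→north) ~> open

# 15. stack.push(x→north) ~> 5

# 16. maze.move(dir→north) ~> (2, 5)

# 17. maze.sense(dir→north) ~> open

# 18. stack.push(x→north) ~> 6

# 19. maze.move(dir→north) ~> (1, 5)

# 20. maze.sense(dir→north) ~> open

# 21. stack.push(x→north) ~> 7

# 22. maze.move(dir→north) ~> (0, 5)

# 23. maze.sense(dir→east) ~> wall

# 24. maze.sense(dir→west) ~> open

# 25. stack.push(x→west) ~> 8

# 26. maze.move(dir→west) ~> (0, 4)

# 27. maze.sense(dir→west) ~> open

# 28. stack.push(x→west) ~> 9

# 29. maze.move(dir→west) ~> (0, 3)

# 30. maze.sense(dir→west) ~> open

# 31. stack.push(x→west) ~> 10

# 32. maze.move(dir→west) ~> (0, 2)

# 33. maze.sense(dir→west) ~> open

# 34. stack.push(x→west) ~> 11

# 35. maze.move(dir→west) ~> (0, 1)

# 36. maze.sense(dir→west) ~> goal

# 37. maze.move(dir→west) ~> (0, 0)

Answer: (0, 0)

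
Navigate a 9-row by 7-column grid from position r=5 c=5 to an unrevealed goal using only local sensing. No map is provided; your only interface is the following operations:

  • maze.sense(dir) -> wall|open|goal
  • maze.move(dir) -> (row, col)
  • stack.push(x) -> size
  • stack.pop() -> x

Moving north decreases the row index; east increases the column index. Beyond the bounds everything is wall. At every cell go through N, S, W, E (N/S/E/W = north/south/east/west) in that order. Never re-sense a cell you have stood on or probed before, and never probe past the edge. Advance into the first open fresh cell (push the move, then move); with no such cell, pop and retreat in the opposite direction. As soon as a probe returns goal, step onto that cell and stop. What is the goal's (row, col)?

>>> sense dir→north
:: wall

>>> sense dir→south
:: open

>>> push x→south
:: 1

>>> move dir→south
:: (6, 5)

>>> sense dir→south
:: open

>>> push x→south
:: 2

>>> move dir→south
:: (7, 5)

>>> sense dir→south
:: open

>>> push x→south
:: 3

>>> move dir→south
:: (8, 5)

>>> sense dir→west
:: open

>>> push x→west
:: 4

>>> move dir→west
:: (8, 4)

>>> sense dir→north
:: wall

>>> sense dir→west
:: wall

>>> pop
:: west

>>> move dir→east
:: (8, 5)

>>> sense dir→east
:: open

>>> push x→east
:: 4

>>> move dir→east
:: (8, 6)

>>> sense dir→north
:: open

>>> push x→north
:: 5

>>> move dir→north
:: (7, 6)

>>> sense dir→north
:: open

>>> push x→north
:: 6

>>> move dir→north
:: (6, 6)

>>> sense dir→north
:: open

>>> push x→north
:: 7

>>> move dir→north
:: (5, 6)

>>> sense dir→north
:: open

>>> push x→north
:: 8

>>> move dir→north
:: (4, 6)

>>> sense dir→north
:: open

>>> push x→north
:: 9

>>> move dir→north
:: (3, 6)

>>> sense dir→north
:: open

>>> push x→north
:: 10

>>> move dir→north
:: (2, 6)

>>> sense dir→north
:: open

>>> push x→north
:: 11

>>> move dir→north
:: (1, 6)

>>> sense dir→north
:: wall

>>> sense dir→west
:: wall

>>> pop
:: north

>>> move dir→south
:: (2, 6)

>>> sense dir→west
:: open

>>> push x→west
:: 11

>>> move dir→west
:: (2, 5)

>>> sense dir→south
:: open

>>> push x→south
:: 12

>>> move dir→south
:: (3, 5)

>>> sense dir→west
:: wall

>>> pop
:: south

>>> move dir→north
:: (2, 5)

>>> sense dir→west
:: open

>>> push x→west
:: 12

>>> move dir→west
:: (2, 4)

>>> sense dir→north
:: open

>>> push x→north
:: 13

>>> move dir→north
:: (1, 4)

>>> sense dir→north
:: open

>>> push x→north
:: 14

>>> move dir→north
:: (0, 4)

>>> sense dir→west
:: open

>>> push x→west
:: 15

>>> move dir→west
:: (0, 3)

>>> sense dir→south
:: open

>>> push x→south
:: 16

>>> move dir→south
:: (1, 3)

>>> sense dir→south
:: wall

>>> sense dir→west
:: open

>>> push x→west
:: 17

>>> move dir→west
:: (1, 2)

>>> sense dir→north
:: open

>>> push x→north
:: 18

>>> move dir→north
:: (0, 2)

>>> sense dir→west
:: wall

>>> pop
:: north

>>> move dir→south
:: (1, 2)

>>> sense dir→south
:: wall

>>> sense dir→west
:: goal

>>> move dir→west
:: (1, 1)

Answer: (1, 1)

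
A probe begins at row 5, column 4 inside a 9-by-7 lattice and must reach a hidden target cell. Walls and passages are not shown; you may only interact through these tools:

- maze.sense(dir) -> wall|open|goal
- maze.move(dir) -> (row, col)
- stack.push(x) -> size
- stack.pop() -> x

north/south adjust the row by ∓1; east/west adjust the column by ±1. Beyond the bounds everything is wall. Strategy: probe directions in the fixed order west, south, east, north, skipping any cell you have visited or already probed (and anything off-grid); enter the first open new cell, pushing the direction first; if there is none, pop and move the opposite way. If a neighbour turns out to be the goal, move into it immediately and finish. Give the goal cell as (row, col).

// maze.sense(dir=west) : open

// stack.push(x=west) : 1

// maze.move(dir=west) : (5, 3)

// maze.sense(dir=west) : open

// stack.push(x=west) : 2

// maze.move(dir=west) : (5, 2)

// maze.sense(dir=west) : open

// stack.push(x=west) : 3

// maze.move(dir=west) : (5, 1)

// maze.sense(dir=west) : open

// stack.push(x=west) : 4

// maze.move(dir=west) : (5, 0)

// maze.sense(dir=south) : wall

// maze.sense(dir=north) : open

// stack.push(x=north) : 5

// maze.move(dir=north) : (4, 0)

// maze.sense(dir=east) : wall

// maze.sense(dir=north) : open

// stack.push(x=north) : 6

// maze.move(dir=north) : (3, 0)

// maze.sense(dir=east) : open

// stack.push(x=east) : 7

// maze.move(dir=east) : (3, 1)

// maze.sense(dir=east) : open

// stack.push(x=east) : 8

// maze.move(dir=east) : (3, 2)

// maze.sense(dir=south) : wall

// maze.sense(dir=east) : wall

// maze.sense(dir=north) : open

// stack.push(x=north) : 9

// maze.move(dir=north) : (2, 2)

// maze.sense(dir=west) : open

// stack.push(x=west) : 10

// maze.move(dir=west) : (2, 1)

// maze.sense(dir=west) : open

// stack.push(x=west) : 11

// maze.move(dir=west) : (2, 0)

// maze.sense(dir=north) : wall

// stack.pop() : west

// maze.move(dir=east) : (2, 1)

// maze.sense(dir=north) : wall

// stack.pop() : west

// maze.move(dir=east) : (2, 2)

// maze.sense(dir=east) : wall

// maze.sense(dir=north) : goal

// maze.move(dir=north) : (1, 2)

Answer: (1, 2)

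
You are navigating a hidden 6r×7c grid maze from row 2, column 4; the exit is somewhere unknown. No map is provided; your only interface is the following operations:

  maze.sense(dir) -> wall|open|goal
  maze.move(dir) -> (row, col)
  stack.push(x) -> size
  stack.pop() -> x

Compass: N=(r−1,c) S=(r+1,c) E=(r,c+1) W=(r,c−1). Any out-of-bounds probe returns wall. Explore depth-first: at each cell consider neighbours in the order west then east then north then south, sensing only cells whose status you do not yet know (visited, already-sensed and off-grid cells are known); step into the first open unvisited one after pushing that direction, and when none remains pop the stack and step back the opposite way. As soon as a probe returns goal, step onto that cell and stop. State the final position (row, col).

~$ sense dir=west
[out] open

~$ push x=west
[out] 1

~$ move dir=west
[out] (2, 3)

~$ sense dir=west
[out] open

~$ push x=west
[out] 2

~$ move dir=west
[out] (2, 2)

~$ sense dir=west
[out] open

~$ push x=west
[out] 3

~$ move dir=west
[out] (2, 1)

~$ sense dir=west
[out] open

~$ push x=west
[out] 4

~$ move dir=west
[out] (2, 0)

~$ sense dir=north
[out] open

~$ push x=north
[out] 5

~$ move dir=north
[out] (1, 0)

~$ sense dir=east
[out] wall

~$ sense dir=north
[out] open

~$ push x=north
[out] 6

~$ move dir=north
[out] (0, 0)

~$ sense dir=east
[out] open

~$ push x=east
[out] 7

~$ move dir=east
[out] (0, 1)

~$ sense dir=east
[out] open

~$ push x=east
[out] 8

~$ move dir=east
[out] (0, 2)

~$ sense dir=east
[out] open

~$ push x=east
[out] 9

~$ move dir=east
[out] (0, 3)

~$ sense dir=east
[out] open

~$ push x=east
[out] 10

~$ move dir=east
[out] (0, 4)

~$ sense dir=east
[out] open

~$ push x=east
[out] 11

~$ move dir=east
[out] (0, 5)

~$ sense dir=east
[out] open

~$ push x=east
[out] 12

~$ move dir=east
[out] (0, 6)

~$ sense dir=south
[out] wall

~$ pop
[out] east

~$ move dir=west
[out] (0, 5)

~$ sense dir=south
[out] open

~$ push x=south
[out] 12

~$ move dir=south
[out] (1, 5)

~$ sense dir=west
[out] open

~$ push x=west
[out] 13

~$ move dir=west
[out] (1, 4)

~$ sense dir=west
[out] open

~$ push x=west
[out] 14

~$ move dir=west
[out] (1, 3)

~$ sense dir=west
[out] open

~$ push x=west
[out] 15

~$ move dir=west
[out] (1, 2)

~$ pop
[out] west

~$ move dir=east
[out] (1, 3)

~$ pop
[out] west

~$ move dir=east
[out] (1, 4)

~$ pop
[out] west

~$ move dir=east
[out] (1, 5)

~$ sense dir=south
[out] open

~$ push x=south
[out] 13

~$ move dir=south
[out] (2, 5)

~$ sense dir=east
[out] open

~$ push x=east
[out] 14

~$ move dir=east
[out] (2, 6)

~$ sense dir=south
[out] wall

~$ pop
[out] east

~$ move dir=west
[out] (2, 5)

~$ sense dir=south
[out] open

~$ push x=south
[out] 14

~$ move dir=south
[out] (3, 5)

~$ sense dir=west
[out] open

~$ push x=west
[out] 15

~$ move dir=west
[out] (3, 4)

~$ sense dir=west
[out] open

~$ push x=west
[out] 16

~$ move dir=west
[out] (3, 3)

~$ sense dir=west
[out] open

~$ push x=west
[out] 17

~$ move dir=west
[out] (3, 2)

~$ sense dir=west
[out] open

~$ push x=west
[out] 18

~$ move dir=west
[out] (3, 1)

~$ sense dir=west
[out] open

~$ push x=west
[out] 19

~$ move dir=west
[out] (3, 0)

~$ sense dir=south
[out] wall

~$ pop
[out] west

~$ move dir=east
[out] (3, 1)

~$ sense dir=south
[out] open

~$ push x=south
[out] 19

~$ move dir=south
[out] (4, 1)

~$ sense dir=east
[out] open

~$ push x=east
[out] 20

~$ move dir=east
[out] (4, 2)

~$ sense dir=east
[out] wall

~$ sense dir=south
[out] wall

~$ pop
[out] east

~$ move dir=west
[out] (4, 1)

~$ sense dir=south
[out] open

~$ push x=south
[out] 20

~$ move dir=south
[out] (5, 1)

~$ sense dir=west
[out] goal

~$ move dir=west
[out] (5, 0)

Answer: (5, 0)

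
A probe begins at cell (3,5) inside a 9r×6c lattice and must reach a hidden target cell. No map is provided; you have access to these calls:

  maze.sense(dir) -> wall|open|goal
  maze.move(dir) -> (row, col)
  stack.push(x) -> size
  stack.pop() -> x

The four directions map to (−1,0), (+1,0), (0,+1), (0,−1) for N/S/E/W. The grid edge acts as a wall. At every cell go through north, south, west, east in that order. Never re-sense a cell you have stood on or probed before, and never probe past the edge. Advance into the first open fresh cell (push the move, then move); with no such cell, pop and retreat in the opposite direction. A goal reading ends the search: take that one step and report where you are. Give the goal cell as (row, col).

! maze.sense(dir→north) : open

! stack.push(x→north) : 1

! maze.move(dir→north) : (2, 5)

! maze.sense(dir→north) : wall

! maze.sense(dir→west) : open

! stack.push(x→west) : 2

! maze.move(dir→west) : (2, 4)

! maze.sense(dir→north) : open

! stack.push(x→north) : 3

! maze.move(dir→north) : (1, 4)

! maze.sense(dir→north) : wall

! maze.sense(dir→west) : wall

! stack.pop() : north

! maze.move(dir→south) : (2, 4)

! maze.sense(dir→south) : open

! stack.push(x→south) : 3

! maze.move(dir→south) : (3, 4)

! maze.sense(dir→south) : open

! stack.push(x→south) : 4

! maze.move(dir→south) : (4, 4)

! maze.sense(dir→south) : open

! stack.push(x→south) : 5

! maze.move(dir→south) : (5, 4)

! maze.sense(dir→south) : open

! stack.push(x→south) : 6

! maze.move(dir→south) : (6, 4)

! maze.sense(dir→south) : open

! stack.push(x→south) : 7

! maze.move(dir→south) : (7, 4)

! maze.sense(dir→south) : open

! stack.push(x→south) : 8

! maze.move(dir→south) : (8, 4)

! maze.sense(dir→west) : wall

! maze.sense(dir→east) : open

! stack.push(x→east) : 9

! maze.move(dir→east) : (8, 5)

! maze.sense(dir→north) : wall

! stack.pop() : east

! maze.move(dir→west) : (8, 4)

! stack.pop() : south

! maze.move(dir→north) : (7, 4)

! maze.sense(dir→west) : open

! stack.push(x→west) : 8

! maze.move(dir→west) : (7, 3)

! maze.sense(dir→north) : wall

! maze.sense(dir→west) : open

! stack.push(x→west) : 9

! maze.move(dir→west) : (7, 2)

! maze.sense(dir→north) : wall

! maze.sense(dir→south) : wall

! maze.sense(dir→west) : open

! stack.push(x→west) : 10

! maze.move(dir→west) : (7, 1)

! maze.sense(dir→north) : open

! stack.push(x→north) : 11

! maze.move(dir→north) : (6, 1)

! maze.sense(dir→north) : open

! stack.push(x→north) : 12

! maze.move(dir→north) : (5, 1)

! maze.sense(dir→north) : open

! stack.push(x→north) : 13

! maze.move(dir→north) : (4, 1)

! maze.sense(dir→north) : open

! stack.push(x→north) : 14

! maze.move(dir→north) : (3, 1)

! maze.sense(dir→north) : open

! stack.push(x→north) : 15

! maze.move(dir→north) : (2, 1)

! maze.sense(dir→north) : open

! stack.push(x→north) : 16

! maze.move(dir→north) : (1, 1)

! maze.sense(dir→north) : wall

! maze.sense(dir→west) : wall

! maze.sense(dir→east) : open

! stack.push(x→east) : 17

! maze.move(dir→east) : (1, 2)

! maze.sense(dir→north) : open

! stack.push(x→north) : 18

! maze.move(dir→north) : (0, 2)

! maze.sense(dir→east) : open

! stack.push(x→east) : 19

! maze.move(dir→east) : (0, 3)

! stack.pop() : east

! maze.move(dir→west) : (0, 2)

! stack.pop() : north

! maze.move(dir→south) : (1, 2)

! maze.sense(dir→south) : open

! stack.push(x→south) : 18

! maze.move(dir→south) : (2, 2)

! maze.sense(dir→south) : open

! stack.push(x→south) : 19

! maze.move(dir→south) : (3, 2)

! maze.sense(dir→south) : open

! stack.push(x→south) : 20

! maze.move(dir→south) : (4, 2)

! maze.sense(dir→south) : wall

! maze.sense(dir→east) : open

! stack.push(x→east) : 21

! maze.move(dir→east) : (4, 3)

! maze.sense(dir→north) : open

! stack.push(x→north) : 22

! maze.move(dir→north) : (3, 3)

! maze.sense(dir→north) : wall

! stack.pop() : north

! maze.move(dir→south) : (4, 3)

! maze.sense(dir→south) : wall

! stack.pop() : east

! maze.move(dir→west) : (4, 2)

! stack.pop() : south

! maze.move(dir→north) : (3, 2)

! stack.pop() : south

! maze.move(dir→north) : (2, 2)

! stack.pop() : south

! maze.move(dir→north) : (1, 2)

! stack.pop() : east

! maze.move(dir→west) : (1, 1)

! stack.pop() : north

! maze.move(dir→south) : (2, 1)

! maze.sense(dir→west) : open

! stack.push(x→west) : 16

! maze.move(dir→west) : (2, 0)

! maze.sense(dir→south) : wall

! stack.pop() : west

! maze.move(dir→east) : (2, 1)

! stack.pop() : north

! maze.move(dir→south) : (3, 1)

! stack.pop() : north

! maze.move(dir→south) : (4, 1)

! maze.sense(dir→west) : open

! stack.push(x→west) : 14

! maze.move(dir→west) : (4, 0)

! maze.sense(dir→south) : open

! stack.push(x→south) : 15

! maze.move(dir→south) : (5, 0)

! maze.sense(dir→south) : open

! stack.push(x→south) : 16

! maze.move(dir→south) : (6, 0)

! maze.sense(dir→south) : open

! stack.push(x→south) : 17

! maze.move(dir→south) : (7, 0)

! maze.sense(dir→south) : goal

! maze.move(dir→south) : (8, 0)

Answer: (8, 0)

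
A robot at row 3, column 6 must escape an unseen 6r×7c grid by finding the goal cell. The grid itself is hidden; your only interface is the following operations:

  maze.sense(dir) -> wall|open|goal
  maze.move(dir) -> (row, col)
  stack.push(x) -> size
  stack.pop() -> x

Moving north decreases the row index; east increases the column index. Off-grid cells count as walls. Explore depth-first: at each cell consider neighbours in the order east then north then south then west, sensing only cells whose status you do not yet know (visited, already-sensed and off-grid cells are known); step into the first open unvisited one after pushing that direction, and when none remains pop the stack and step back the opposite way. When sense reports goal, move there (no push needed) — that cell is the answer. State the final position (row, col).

~$ sense dir→north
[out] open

~$ push x→north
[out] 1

~$ move dir→north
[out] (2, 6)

~$ sense dir→north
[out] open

~$ push x→north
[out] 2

~$ move dir→north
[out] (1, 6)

~$ sense dir→north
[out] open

~$ push x→north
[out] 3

~$ move dir→north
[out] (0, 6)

~$ sense dir→west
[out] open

~$ push x→west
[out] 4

~$ move dir→west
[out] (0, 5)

~$ sense dir→south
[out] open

~$ push x→south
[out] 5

~$ move dir→south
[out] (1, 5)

~$ sense dir→south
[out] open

~$ push x→south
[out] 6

~$ move dir→south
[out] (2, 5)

~$ sense dir→south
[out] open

~$ push x→south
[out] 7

~$ move dir→south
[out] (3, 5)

~$ sense dir→south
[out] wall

~$ sense dir→west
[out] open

~$ push x→west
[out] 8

~$ move dir→west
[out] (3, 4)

~$ sense dir→north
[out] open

~$ push x→north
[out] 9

~$ move dir→north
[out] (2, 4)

~$ sense dir→north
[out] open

~$ push x→north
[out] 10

~$ move dir→north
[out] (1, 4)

~$ sense dir→north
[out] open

~$ push x→north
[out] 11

~$ move dir→north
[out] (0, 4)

~$ sense dir→west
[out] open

~$ push x→west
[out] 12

~$ move dir→west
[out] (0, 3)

~$ sense dir→south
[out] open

~$ push x→south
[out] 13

~$ move dir→south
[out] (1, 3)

~$ sense dir→south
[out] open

~$ push x→south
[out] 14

~$ move dir→south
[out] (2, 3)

~$ sense dir→south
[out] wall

~$ sense dir→west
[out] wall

~$ pop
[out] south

~$ move dir→north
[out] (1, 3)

~$ sense dir→west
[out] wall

~$ pop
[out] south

~$ move dir→north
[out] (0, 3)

~$ sense dir→west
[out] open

~$ push x→west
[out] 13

~$ move dir→west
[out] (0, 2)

~$ sense dir→west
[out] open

~$ push x→west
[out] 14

~$ move dir→west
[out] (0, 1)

~$ sense dir→south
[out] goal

~$ move dir→south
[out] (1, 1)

Answer: (1, 1)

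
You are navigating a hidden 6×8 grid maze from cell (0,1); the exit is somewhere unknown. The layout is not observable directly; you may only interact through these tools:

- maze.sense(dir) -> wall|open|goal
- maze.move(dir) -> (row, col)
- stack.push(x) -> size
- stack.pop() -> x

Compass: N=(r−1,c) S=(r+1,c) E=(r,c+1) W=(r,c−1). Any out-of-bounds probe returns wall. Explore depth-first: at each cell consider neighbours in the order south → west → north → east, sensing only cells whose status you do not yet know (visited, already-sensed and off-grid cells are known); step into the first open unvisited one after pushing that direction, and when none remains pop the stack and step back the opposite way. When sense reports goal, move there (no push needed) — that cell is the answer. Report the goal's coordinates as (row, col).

·→ maze.sense(dir→south)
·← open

·→ stack.push(x→south)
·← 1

·→ maze.move(dir→south)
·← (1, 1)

·→ maze.sense(dir→south)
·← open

·→ stack.push(x→south)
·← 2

·→ maze.move(dir→south)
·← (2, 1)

·→ maze.sense(dir→south)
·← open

·→ stack.push(x→south)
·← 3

·→ maze.move(dir→south)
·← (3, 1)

·→ maze.sense(dir→south)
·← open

·→ stack.push(x→south)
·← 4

·→ maze.move(dir→south)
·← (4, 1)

·→ maze.sense(dir→south)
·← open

·→ stack.push(x→south)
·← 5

·→ maze.move(dir→south)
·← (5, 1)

·→ maze.sense(dir→west)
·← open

·→ stack.push(x→west)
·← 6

·→ maze.move(dir→west)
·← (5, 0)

·→ maze.sense(dir→north)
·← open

·→ stack.push(x→north)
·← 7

·→ maze.move(dir→north)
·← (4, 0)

·→ maze.sense(dir→north)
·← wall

·→ stack.pop()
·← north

·→ maze.move(dir→south)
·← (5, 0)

·→ stack.pop()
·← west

·→ maze.move(dir→east)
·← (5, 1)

·→ maze.sense(dir→east)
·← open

·→ stack.push(x→east)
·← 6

·→ maze.move(dir→east)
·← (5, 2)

·→ maze.sense(dir→north)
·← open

·→ stack.push(x→north)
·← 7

·→ maze.move(dir→north)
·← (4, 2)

·→ maze.sense(dir→north)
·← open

·→ stack.push(x→north)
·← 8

·→ maze.move(dir→north)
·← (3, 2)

·→ maze.sense(dir→north)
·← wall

·→ maze.sense(dir→east)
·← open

·→ stack.push(x→east)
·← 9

·→ maze.move(dir→east)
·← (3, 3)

·→ maze.sense(dir→south)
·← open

·→ stack.push(x→south)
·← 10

·→ maze.move(dir→south)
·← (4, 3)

·→ maze.sense(dir→south)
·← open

·→ stack.push(x→south)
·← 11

·→ maze.move(dir→south)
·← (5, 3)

·→ maze.sense(dir→east)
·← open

·→ stack.push(x→east)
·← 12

·→ maze.move(dir→east)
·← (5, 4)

·→ maze.sense(dir→north)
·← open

·→ stack.push(x→north)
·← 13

·→ maze.move(dir→north)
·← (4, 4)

·→ maze.sense(dir→north)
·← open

·→ stack.push(x→north)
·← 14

·→ maze.move(dir→north)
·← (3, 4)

·→ maze.sense(dir→north)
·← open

·→ stack.push(x→north)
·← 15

·→ maze.move(dir→north)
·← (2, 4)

·→ maze.sense(dir→west)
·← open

·→ stack.push(x→west)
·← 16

·→ maze.move(dir→west)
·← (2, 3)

·→ maze.sense(dir→north)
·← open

·→ stack.push(x→north)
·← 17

·→ maze.move(dir→north)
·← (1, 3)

·→ maze.sense(dir→west)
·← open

·→ stack.push(x→west)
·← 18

·→ maze.move(dir→west)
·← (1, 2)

·→ maze.sense(dir→north)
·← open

·→ stack.push(x→north)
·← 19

·→ maze.move(dir→north)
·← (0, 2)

·→ maze.sense(dir→east)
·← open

·→ stack.push(x→east)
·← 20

·→ maze.move(dir→east)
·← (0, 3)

·→ maze.sense(dir→east)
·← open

·→ stack.push(x→east)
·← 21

·→ maze.move(dir→east)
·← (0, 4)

·→ maze.sense(dir→south)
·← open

·→ stack.push(x→south)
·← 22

·→ maze.move(dir→south)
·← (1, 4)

·→ maze.sense(dir→east)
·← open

·→ stack.push(x→east)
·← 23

·→ maze.move(dir→east)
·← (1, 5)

·→ maze.sense(dir→south)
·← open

·→ stack.push(x→south)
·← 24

·→ maze.move(dir→south)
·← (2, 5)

·→ maze.sense(dir→south)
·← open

·→ stack.push(x→south)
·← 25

·→ maze.move(dir→south)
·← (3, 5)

·→ maze.sense(dir→south)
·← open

·→ stack.push(x→south)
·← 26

·→ maze.move(dir→south)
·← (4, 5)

·→ maze.sense(dir→south)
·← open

·→ stack.push(x→south)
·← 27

·→ maze.move(dir→south)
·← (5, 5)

·→ maze.sense(dir→east)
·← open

·→ stack.push(x→east)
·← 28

·→ maze.move(dir→east)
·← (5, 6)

·→ maze.sense(dir→north)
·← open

·→ stack.push(x→north)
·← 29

·→ maze.move(dir→north)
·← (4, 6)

·→ maze.sense(dir→north)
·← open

·→ stack.push(x→north)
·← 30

·→ maze.move(dir→north)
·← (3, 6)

·→ maze.sense(dir→north)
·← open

·→ stack.push(x→north)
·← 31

·→ maze.move(dir→north)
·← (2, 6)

·→ maze.sense(dir→north)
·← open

·→ stack.push(x→north)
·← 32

·→ maze.move(dir→north)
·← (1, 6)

·→ maze.sense(dir→north)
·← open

·→ stack.push(x→north)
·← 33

·→ maze.move(dir→north)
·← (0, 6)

·→ maze.sense(dir→west)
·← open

·→ stack.push(x→west)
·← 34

·→ maze.move(dir→west)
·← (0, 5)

·→ stack.pop()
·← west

·→ maze.move(dir→east)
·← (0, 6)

·→ maze.sense(dir→east)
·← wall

·→ stack.pop()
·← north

·→ maze.move(dir→south)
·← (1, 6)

·→ maze.sense(dir→east)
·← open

·→ stack.push(x→east)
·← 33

·→ maze.move(dir→east)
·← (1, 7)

·→ maze.sense(dir→south)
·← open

·→ stack.push(x→south)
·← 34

·→ maze.move(dir→south)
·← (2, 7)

·→ maze.sense(dir→south)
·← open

·→ stack.push(x→south)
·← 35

·→ maze.move(dir→south)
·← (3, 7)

·→ maze.sense(dir→south)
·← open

·→ stack.push(x→south)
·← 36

·→ maze.move(dir→south)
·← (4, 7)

·→ maze.sense(dir→south)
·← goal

·→ maze.move(dir→south)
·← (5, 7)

Answer: (5, 7)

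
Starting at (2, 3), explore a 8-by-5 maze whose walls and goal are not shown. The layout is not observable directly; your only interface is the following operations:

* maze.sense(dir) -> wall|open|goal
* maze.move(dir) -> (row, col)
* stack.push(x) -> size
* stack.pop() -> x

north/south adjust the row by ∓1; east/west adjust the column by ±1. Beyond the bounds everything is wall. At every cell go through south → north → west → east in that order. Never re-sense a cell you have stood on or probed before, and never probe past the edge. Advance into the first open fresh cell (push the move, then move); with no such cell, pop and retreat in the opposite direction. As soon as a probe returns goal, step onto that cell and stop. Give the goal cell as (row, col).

$ maze.sense dir: south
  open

$ stack.push x: south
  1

$ maze.move dir: south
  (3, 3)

$ maze.sense dir: south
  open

$ stack.push x: south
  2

$ maze.move dir: south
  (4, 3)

$ maze.sense dir: south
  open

$ stack.push x: south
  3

$ maze.move dir: south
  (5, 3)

$ maze.sense dir: south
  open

$ stack.push x: south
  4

$ maze.move dir: south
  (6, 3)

$ maze.sense dir: south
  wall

$ maze.sense dir: west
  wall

$ maze.sense dir: east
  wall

$ stack.pop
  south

$ maze.move dir: north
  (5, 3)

$ maze.sense dir: west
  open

$ stack.push x: west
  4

$ maze.move dir: west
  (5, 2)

$ maze.sense dir: north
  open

$ stack.push x: north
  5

$ maze.move dir: north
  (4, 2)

$ maze.sense dir: north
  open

$ stack.push x: north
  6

$ maze.move dir: north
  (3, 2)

$ maze.sense dir: north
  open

$ stack.push x: north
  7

$ maze.move dir: north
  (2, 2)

$ maze.sense dir: north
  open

$ stack.push x: north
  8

$ maze.move dir: north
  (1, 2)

$ maze.sense dir: north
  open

$ stack.push x: north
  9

$ maze.move dir: north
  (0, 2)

$ maze.sense dir: west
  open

$ stack.push x: west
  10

$ maze.move dir: west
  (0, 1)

$ maze.sense dir: south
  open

$ stack.push x: south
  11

$ maze.move dir: south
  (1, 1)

$ maze.sense dir: south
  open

$ stack.push x: south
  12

$ maze.move dir: south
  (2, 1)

$ maze.sense dir: south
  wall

$ maze.sense dir: west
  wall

$ stack.pop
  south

$ maze.move dir: north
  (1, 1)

$ maze.sense dir: west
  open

$ stack.push x: west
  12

$ maze.move dir: west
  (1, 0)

$ maze.sense dir: north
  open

$ stack.push x: north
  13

$ maze.move dir: north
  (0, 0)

$ stack.pop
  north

$ maze.move dir: south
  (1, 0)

$ stack.pop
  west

$ maze.move dir: east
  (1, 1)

$ stack.pop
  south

$ maze.move dir: north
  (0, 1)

$ stack.pop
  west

$ maze.move dir: east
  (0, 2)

$ maze.sense dir: east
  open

$ stack.push x: east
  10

$ maze.move dir: east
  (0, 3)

$ maze.sense dir: south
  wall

$ maze.sense dir: east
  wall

$ stack.pop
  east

$ maze.move dir: west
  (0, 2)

$ stack.pop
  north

$ maze.move dir: south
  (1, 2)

$ stack.pop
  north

$ maze.move dir: south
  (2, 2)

$ stack.pop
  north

$ maze.move dir: south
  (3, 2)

$ stack.pop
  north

$ maze.move dir: south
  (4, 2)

$ maze.sense dir: west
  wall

$ stack.pop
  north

$ maze.move dir: south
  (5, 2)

$ maze.sense dir: west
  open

$ stack.push x: west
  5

$ maze.move dir: west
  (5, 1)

$ maze.sense dir: south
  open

$ stack.push x: south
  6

$ maze.move dir: south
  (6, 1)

$ maze.sense dir: south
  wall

$ maze.sense dir: west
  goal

$ maze.move dir: west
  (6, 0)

Answer: (6, 0)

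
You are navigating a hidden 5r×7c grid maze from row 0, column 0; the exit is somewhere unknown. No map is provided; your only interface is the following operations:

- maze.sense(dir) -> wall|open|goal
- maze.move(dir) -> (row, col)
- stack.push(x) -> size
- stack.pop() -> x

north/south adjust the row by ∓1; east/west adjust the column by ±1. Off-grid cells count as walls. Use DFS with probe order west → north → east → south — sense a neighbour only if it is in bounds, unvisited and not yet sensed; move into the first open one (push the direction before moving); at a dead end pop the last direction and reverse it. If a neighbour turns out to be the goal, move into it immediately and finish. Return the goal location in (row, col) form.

I call maze.sense on dir: east, which returns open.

I try stack.push on x: east, : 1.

I invoke maze.move on dir: east, and get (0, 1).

I run maze.sense on dir: east, giving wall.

Calling maze.sense on dir: south, — result: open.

Now I run stack.push on x: south, → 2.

I use maze.move on dir: south, and observe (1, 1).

I try maze.sense on dir: west, : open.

I call stack.push on x: west, and observe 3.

I use maze.move on dir: west, and get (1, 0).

Using maze.sense on dir: south, yielding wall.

Now I run stack.pop, and observe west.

Then maze.move on dir: east, and see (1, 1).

I try maze.sense on dir: east, and get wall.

I run maze.sense on dir: south, and observe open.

I try stack.push on x: south, and get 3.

I invoke maze.move on dir: south, yielding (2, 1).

Then maze.sense on dir: east, : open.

I try stack.push on x: east, yielding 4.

Invoking maze.move on dir: east, giving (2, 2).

Next I call maze.sense on dir: east, and get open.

Using stack.push on x: east, : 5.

I try maze.move on dir: east, → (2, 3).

Next I call maze.sense on dir: north, : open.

Using stack.push on x: north, → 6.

I try maze.move on dir: north, and observe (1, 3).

Using maze.sense on dir: north, — result: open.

Then stack.push on x: north, and get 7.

Using maze.move on dir: north, yielding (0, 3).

Invoking maze.sense on dir: east, giving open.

Calling stack.push on x: east, and see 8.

Using maze.move on dir: east, → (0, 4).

Calling maze.sense on dir: east, and observe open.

Then stack.push on x: east, giving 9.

Invoking maze.move on dir: east, — result: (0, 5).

I call maze.sense on dir: east, — result: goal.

I use maze.move on dir: east, and observe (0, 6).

Answer: (0, 6)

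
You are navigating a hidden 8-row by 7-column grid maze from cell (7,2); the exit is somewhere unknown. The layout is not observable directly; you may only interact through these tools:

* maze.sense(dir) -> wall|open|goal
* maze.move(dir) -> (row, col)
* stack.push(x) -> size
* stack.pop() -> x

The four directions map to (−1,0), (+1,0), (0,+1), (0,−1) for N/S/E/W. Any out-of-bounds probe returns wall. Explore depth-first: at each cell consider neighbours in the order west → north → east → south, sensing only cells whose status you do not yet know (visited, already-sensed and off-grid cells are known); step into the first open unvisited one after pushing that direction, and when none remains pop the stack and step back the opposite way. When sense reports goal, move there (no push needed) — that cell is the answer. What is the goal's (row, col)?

Then maze.sense passing dir: west, yielding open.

I try stack.push passing x: west, giving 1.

I try maze.move passing dir: west, which returns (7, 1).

Now I run maze.sense passing dir: west, yielding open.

I try stack.push passing x: west, — result: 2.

Using maze.move passing dir: west, and get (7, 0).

Next I call maze.sense passing dir: north, → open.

Using stack.push passing x: north, : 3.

I use maze.move passing dir: north, yielding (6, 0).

Calling maze.sense passing dir: north, which returns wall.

I invoke maze.sense passing dir: east, and observe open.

I try stack.push passing x: east, — result: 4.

Calling maze.move passing dir: east, and get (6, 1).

Now I run maze.sense passing dir: north, and get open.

I call stack.push passing x: north, : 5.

Now I run maze.move passing dir: north, giving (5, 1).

I run maze.sense passing dir: north, giving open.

Calling stack.push passing x: north, and see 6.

I try maze.move passing dir: north, → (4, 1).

Then maze.sense passing dir: west, giving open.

Next I call stack.push passing x: west, and get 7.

Then maze.move passing dir: west, : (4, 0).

I run maze.sense passing dir: north, — result: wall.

Calling stack.pop, giving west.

Invoking maze.move passing dir: east, which returns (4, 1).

Next I call maze.sense passing dir: north, and see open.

I call stack.push passing x: north, which returns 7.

I try maze.move passing dir: north, and see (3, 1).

Invoking maze.sense passing dir: north, and see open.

Using stack.push passing x: north, → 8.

Using maze.move passing dir: north, — result: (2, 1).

I invoke maze.sense passing dir: west, yielding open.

Then stack.push passing x: west, and observe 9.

I use maze.move passing dir: west, giving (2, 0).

Next I call maze.sense passing dir: north, : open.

Using stack.push passing x: north, and see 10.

Invoking maze.move passing dir: north, and observe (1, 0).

Then maze.sense passing dir: north, → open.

I run stack.push passing x: north, which returns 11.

Then maze.move passing dir: north, yielding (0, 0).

Calling maze.sense passing dir: east, : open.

I try stack.push passing x: east, and see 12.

Using maze.move passing dir: east, which returns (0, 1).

I try maze.sense passing dir: east, and see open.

Now I run stack.push passing x: east, and get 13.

Invoking maze.move passing dir: east, and see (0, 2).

Calling maze.sense passing dir: east, : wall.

Next I call maze.sense passing dir: south, and see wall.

Then stack.pop(), — result: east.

Using maze.move passing dir: west, and see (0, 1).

I call maze.sense passing dir: south, → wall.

Now I run stack.pop(), which returns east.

I invoke maze.move passing dir: west, yielding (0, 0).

I try stack.pop(), and see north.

Invoking maze.move passing dir: south, which returns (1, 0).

Calling stack.pop(), → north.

I invoke maze.move passing dir: south, : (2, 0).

I run stack.pop(), and observe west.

Calling maze.move passing dir: east, and see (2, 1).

I try maze.sense passing dir: east, and get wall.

Then stack.pop(), giving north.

Invoking maze.move passing dir: south, — result: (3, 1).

Next I call maze.sense passing dir: east, : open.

Now I run stack.push passing x: east, and get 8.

I invoke maze.move passing dir: east, giving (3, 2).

Using maze.sense passing dir: east, : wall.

Using maze.sense passing dir: south, and get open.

Using stack.push passing x: south, giving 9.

Calling maze.move passing dir: south, → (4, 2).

I call maze.sense passing dir: east, and get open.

Calling stack.push passing x: east, and see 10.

Invoking maze.move passing dir: east, and get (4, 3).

I use maze.sense passing dir: east, and get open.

I use stack.push passing x: east, and get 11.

Next I call maze.move passing dir: east, which returns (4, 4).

Invoking maze.sense passing dir: north, and get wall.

I call maze.sense passing dir: east, and get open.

I run stack.push passing x: east, — result: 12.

Invoking maze.move passing dir: east, : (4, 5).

Now I run maze.sense passing dir: north, — result: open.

Now I run stack.push passing x: north, : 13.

Invoking maze.move passing dir: north, giving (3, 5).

Using maze.sense passing dir: north, yielding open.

I invoke stack.push passing x: north, — result: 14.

Invoking maze.move passing dir: north, giving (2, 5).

I try maze.sense passing dir: west, and see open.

Using stack.push passing x: west, and see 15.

Next I call maze.move passing dir: west, — result: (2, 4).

I use maze.sense passing dir: west, and see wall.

I call maze.sense passing dir: north, : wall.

I call stack.pop, — result: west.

Then maze.move passing dir: east, → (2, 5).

Invoking maze.sense passing dir: north, yielding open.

Next I call stack.push passing x: north, and see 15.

I invoke maze.move passing dir: north, and see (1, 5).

I use maze.sense passing dir: north, — result: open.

Calling stack.push passing x: north, yielding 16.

I use maze.move passing dir: north, and observe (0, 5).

Using maze.sense passing dir: west, which returns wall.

I call maze.sense passing dir: east, and get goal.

I try maze.move passing dir: east, : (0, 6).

Answer: (0, 6)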